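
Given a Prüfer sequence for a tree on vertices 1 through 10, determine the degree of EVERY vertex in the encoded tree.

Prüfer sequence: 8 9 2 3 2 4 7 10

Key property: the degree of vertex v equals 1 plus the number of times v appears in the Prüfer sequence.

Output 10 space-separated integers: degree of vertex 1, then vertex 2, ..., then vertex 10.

Answer: 1 3 2 2 1 1 2 2 2 2

Derivation:
p_1 = 8: count[8] becomes 1
p_2 = 9: count[9] becomes 1
p_3 = 2: count[2] becomes 1
p_4 = 3: count[3] becomes 1
p_5 = 2: count[2] becomes 2
p_6 = 4: count[4] becomes 1
p_7 = 7: count[7] becomes 1
p_8 = 10: count[10] becomes 1
Degrees (1 + count): deg[1]=1+0=1, deg[2]=1+2=3, deg[3]=1+1=2, deg[4]=1+1=2, deg[5]=1+0=1, deg[6]=1+0=1, deg[7]=1+1=2, deg[8]=1+1=2, deg[9]=1+1=2, deg[10]=1+1=2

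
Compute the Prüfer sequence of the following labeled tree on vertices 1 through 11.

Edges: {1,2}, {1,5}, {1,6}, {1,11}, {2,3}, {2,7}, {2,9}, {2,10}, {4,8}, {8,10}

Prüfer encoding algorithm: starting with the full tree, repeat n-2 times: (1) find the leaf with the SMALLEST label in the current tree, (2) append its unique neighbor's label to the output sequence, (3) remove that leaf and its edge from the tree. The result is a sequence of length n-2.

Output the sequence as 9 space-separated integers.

Answer: 2 8 1 1 2 10 2 2 1

Derivation:
Step 1: leaves = {3,4,5,6,7,9,11}. Remove smallest leaf 3, emit neighbor 2.
Step 2: leaves = {4,5,6,7,9,11}. Remove smallest leaf 4, emit neighbor 8.
Step 3: leaves = {5,6,7,8,9,11}. Remove smallest leaf 5, emit neighbor 1.
Step 4: leaves = {6,7,8,9,11}. Remove smallest leaf 6, emit neighbor 1.
Step 5: leaves = {7,8,9,11}. Remove smallest leaf 7, emit neighbor 2.
Step 6: leaves = {8,9,11}. Remove smallest leaf 8, emit neighbor 10.
Step 7: leaves = {9,10,11}. Remove smallest leaf 9, emit neighbor 2.
Step 8: leaves = {10,11}. Remove smallest leaf 10, emit neighbor 2.
Step 9: leaves = {2,11}. Remove smallest leaf 2, emit neighbor 1.
Done: 2 vertices remain (1, 11). Sequence = [2 8 1 1 2 10 2 2 1]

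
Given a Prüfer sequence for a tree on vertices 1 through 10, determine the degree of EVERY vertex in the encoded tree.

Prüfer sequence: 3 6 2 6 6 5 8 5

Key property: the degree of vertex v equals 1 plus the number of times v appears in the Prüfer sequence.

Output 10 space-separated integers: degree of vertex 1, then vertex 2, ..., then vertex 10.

Answer: 1 2 2 1 3 4 1 2 1 1

Derivation:
p_1 = 3: count[3] becomes 1
p_2 = 6: count[6] becomes 1
p_3 = 2: count[2] becomes 1
p_4 = 6: count[6] becomes 2
p_5 = 6: count[6] becomes 3
p_6 = 5: count[5] becomes 1
p_7 = 8: count[8] becomes 1
p_8 = 5: count[5] becomes 2
Degrees (1 + count): deg[1]=1+0=1, deg[2]=1+1=2, deg[3]=1+1=2, deg[4]=1+0=1, deg[5]=1+2=3, deg[6]=1+3=4, deg[7]=1+0=1, deg[8]=1+1=2, deg[9]=1+0=1, deg[10]=1+0=1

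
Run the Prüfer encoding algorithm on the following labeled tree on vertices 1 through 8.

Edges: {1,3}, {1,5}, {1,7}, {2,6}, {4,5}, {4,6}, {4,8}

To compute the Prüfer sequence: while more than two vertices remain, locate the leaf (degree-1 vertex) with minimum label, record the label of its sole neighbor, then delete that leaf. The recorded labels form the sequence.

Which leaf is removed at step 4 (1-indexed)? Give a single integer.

Answer: 7

Derivation:
Step 1: current leaves = {2,3,7,8}. Remove leaf 2 (neighbor: 6).
Step 2: current leaves = {3,6,7,8}. Remove leaf 3 (neighbor: 1).
Step 3: current leaves = {6,7,8}. Remove leaf 6 (neighbor: 4).
Step 4: current leaves = {7,8}. Remove leaf 7 (neighbor: 1).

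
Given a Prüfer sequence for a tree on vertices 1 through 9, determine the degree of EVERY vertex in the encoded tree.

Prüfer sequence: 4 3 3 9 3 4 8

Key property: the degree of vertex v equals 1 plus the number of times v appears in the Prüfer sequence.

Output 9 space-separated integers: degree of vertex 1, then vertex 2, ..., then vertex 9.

Answer: 1 1 4 3 1 1 1 2 2

Derivation:
p_1 = 4: count[4] becomes 1
p_2 = 3: count[3] becomes 1
p_3 = 3: count[3] becomes 2
p_4 = 9: count[9] becomes 1
p_5 = 3: count[3] becomes 3
p_6 = 4: count[4] becomes 2
p_7 = 8: count[8] becomes 1
Degrees (1 + count): deg[1]=1+0=1, deg[2]=1+0=1, deg[3]=1+3=4, deg[4]=1+2=3, deg[5]=1+0=1, deg[6]=1+0=1, deg[7]=1+0=1, deg[8]=1+1=2, deg[9]=1+1=2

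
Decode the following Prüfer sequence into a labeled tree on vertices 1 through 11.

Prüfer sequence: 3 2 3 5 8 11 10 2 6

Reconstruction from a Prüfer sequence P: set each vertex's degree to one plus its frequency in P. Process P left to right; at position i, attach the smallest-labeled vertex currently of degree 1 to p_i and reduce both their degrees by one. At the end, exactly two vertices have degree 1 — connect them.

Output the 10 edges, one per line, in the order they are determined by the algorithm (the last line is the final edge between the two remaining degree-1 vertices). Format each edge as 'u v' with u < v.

Answer: 1 3
2 4
3 7
3 5
5 8
8 11
9 10
2 10
2 6
6 11

Derivation:
Initial degrees: {1:1, 2:3, 3:3, 4:1, 5:2, 6:2, 7:1, 8:2, 9:1, 10:2, 11:2}
Step 1: smallest deg-1 vertex = 1, p_1 = 3. Add edge {1,3}. Now deg[1]=0, deg[3]=2.
Step 2: smallest deg-1 vertex = 4, p_2 = 2. Add edge {2,4}. Now deg[4]=0, deg[2]=2.
Step 3: smallest deg-1 vertex = 7, p_3 = 3. Add edge {3,7}. Now deg[7]=0, deg[3]=1.
Step 4: smallest deg-1 vertex = 3, p_4 = 5. Add edge {3,5}. Now deg[3]=0, deg[5]=1.
Step 5: smallest deg-1 vertex = 5, p_5 = 8. Add edge {5,8}. Now deg[5]=0, deg[8]=1.
Step 6: smallest deg-1 vertex = 8, p_6 = 11. Add edge {8,11}. Now deg[8]=0, deg[11]=1.
Step 7: smallest deg-1 vertex = 9, p_7 = 10. Add edge {9,10}. Now deg[9]=0, deg[10]=1.
Step 8: smallest deg-1 vertex = 10, p_8 = 2. Add edge {2,10}. Now deg[10]=0, deg[2]=1.
Step 9: smallest deg-1 vertex = 2, p_9 = 6. Add edge {2,6}. Now deg[2]=0, deg[6]=1.
Final: two remaining deg-1 vertices are 6, 11. Add edge {6,11}.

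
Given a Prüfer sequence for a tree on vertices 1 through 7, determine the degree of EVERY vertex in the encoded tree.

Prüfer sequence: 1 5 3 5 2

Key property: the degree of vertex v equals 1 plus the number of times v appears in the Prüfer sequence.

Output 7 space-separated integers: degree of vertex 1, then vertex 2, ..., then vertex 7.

p_1 = 1: count[1] becomes 1
p_2 = 5: count[5] becomes 1
p_3 = 3: count[3] becomes 1
p_4 = 5: count[5] becomes 2
p_5 = 2: count[2] becomes 1
Degrees (1 + count): deg[1]=1+1=2, deg[2]=1+1=2, deg[3]=1+1=2, deg[4]=1+0=1, deg[5]=1+2=3, deg[6]=1+0=1, deg[7]=1+0=1

Answer: 2 2 2 1 3 1 1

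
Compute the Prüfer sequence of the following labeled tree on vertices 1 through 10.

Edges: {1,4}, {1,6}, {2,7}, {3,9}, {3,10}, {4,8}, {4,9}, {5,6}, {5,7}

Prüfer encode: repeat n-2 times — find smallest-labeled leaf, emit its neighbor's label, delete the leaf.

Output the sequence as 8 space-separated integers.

Step 1: leaves = {2,8,10}. Remove smallest leaf 2, emit neighbor 7.
Step 2: leaves = {7,8,10}. Remove smallest leaf 7, emit neighbor 5.
Step 3: leaves = {5,8,10}. Remove smallest leaf 5, emit neighbor 6.
Step 4: leaves = {6,8,10}. Remove smallest leaf 6, emit neighbor 1.
Step 5: leaves = {1,8,10}. Remove smallest leaf 1, emit neighbor 4.
Step 6: leaves = {8,10}. Remove smallest leaf 8, emit neighbor 4.
Step 7: leaves = {4,10}. Remove smallest leaf 4, emit neighbor 9.
Step 8: leaves = {9,10}. Remove smallest leaf 9, emit neighbor 3.
Done: 2 vertices remain (3, 10). Sequence = [7 5 6 1 4 4 9 3]

Answer: 7 5 6 1 4 4 9 3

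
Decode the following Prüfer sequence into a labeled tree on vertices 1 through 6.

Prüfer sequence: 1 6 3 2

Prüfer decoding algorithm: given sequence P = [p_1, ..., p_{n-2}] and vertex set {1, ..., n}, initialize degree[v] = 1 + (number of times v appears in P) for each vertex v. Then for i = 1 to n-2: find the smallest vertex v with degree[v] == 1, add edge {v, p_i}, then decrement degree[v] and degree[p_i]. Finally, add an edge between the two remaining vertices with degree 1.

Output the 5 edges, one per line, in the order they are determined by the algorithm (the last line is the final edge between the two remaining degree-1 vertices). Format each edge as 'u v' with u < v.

Answer: 1 4
1 6
3 5
2 3
2 6

Derivation:
Initial degrees: {1:2, 2:2, 3:2, 4:1, 5:1, 6:2}
Step 1: smallest deg-1 vertex = 4, p_1 = 1. Add edge {1,4}. Now deg[4]=0, deg[1]=1.
Step 2: smallest deg-1 vertex = 1, p_2 = 6. Add edge {1,6}. Now deg[1]=0, deg[6]=1.
Step 3: smallest deg-1 vertex = 5, p_3 = 3. Add edge {3,5}. Now deg[5]=0, deg[3]=1.
Step 4: smallest deg-1 vertex = 3, p_4 = 2. Add edge {2,3}. Now deg[3]=0, deg[2]=1.
Final: two remaining deg-1 vertices are 2, 6. Add edge {2,6}.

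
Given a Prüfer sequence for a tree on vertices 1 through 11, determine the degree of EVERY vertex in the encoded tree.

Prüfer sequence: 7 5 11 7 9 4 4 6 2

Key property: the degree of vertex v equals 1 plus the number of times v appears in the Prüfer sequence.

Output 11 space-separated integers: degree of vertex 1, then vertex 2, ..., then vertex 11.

p_1 = 7: count[7] becomes 1
p_2 = 5: count[5] becomes 1
p_3 = 11: count[11] becomes 1
p_4 = 7: count[7] becomes 2
p_5 = 9: count[9] becomes 1
p_6 = 4: count[4] becomes 1
p_7 = 4: count[4] becomes 2
p_8 = 6: count[6] becomes 1
p_9 = 2: count[2] becomes 1
Degrees (1 + count): deg[1]=1+0=1, deg[2]=1+1=2, deg[3]=1+0=1, deg[4]=1+2=3, deg[5]=1+1=2, deg[6]=1+1=2, deg[7]=1+2=3, deg[8]=1+0=1, deg[9]=1+1=2, deg[10]=1+0=1, deg[11]=1+1=2

Answer: 1 2 1 3 2 2 3 1 2 1 2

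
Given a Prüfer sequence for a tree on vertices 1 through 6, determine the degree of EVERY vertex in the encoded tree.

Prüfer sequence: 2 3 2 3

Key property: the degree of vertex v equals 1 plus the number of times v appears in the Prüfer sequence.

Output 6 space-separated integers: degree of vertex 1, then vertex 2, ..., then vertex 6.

p_1 = 2: count[2] becomes 1
p_2 = 3: count[3] becomes 1
p_3 = 2: count[2] becomes 2
p_4 = 3: count[3] becomes 2
Degrees (1 + count): deg[1]=1+0=1, deg[2]=1+2=3, deg[3]=1+2=3, deg[4]=1+0=1, deg[5]=1+0=1, deg[6]=1+0=1

Answer: 1 3 3 1 1 1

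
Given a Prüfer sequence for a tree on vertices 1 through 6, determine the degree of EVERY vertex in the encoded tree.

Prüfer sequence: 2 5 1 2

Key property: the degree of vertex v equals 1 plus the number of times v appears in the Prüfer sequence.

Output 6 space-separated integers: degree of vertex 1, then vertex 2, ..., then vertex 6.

p_1 = 2: count[2] becomes 1
p_2 = 5: count[5] becomes 1
p_3 = 1: count[1] becomes 1
p_4 = 2: count[2] becomes 2
Degrees (1 + count): deg[1]=1+1=2, deg[2]=1+2=3, deg[3]=1+0=1, deg[4]=1+0=1, deg[5]=1+1=2, deg[6]=1+0=1

Answer: 2 3 1 1 2 1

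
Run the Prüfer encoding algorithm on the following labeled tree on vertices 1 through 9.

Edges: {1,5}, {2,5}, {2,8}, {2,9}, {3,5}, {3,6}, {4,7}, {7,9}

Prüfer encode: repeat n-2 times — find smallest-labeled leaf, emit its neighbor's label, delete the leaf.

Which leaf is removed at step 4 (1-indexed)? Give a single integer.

Step 1: current leaves = {1,4,6,8}. Remove leaf 1 (neighbor: 5).
Step 2: current leaves = {4,6,8}. Remove leaf 4 (neighbor: 7).
Step 3: current leaves = {6,7,8}. Remove leaf 6 (neighbor: 3).
Step 4: current leaves = {3,7,8}. Remove leaf 3 (neighbor: 5).

Answer: 3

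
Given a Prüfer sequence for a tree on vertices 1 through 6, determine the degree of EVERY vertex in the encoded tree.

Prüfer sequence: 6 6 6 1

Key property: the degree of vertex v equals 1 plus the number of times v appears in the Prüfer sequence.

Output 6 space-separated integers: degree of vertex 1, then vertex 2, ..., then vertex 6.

p_1 = 6: count[6] becomes 1
p_2 = 6: count[6] becomes 2
p_3 = 6: count[6] becomes 3
p_4 = 1: count[1] becomes 1
Degrees (1 + count): deg[1]=1+1=2, deg[2]=1+0=1, deg[3]=1+0=1, deg[4]=1+0=1, deg[5]=1+0=1, deg[6]=1+3=4

Answer: 2 1 1 1 1 4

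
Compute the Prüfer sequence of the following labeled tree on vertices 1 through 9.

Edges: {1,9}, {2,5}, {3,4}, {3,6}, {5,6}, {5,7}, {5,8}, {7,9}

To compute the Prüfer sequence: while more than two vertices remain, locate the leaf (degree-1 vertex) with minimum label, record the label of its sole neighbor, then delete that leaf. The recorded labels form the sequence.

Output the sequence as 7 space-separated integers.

Step 1: leaves = {1,2,4,8}. Remove smallest leaf 1, emit neighbor 9.
Step 2: leaves = {2,4,8,9}. Remove smallest leaf 2, emit neighbor 5.
Step 3: leaves = {4,8,9}. Remove smallest leaf 4, emit neighbor 3.
Step 4: leaves = {3,8,9}. Remove smallest leaf 3, emit neighbor 6.
Step 5: leaves = {6,8,9}. Remove smallest leaf 6, emit neighbor 5.
Step 6: leaves = {8,9}. Remove smallest leaf 8, emit neighbor 5.
Step 7: leaves = {5,9}. Remove smallest leaf 5, emit neighbor 7.
Done: 2 vertices remain (7, 9). Sequence = [9 5 3 6 5 5 7]

Answer: 9 5 3 6 5 5 7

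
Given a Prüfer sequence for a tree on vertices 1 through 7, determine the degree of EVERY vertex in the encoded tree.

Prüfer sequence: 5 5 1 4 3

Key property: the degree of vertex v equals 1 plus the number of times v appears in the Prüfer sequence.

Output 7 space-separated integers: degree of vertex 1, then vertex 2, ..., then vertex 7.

Answer: 2 1 2 2 3 1 1

Derivation:
p_1 = 5: count[5] becomes 1
p_2 = 5: count[5] becomes 2
p_3 = 1: count[1] becomes 1
p_4 = 4: count[4] becomes 1
p_5 = 3: count[3] becomes 1
Degrees (1 + count): deg[1]=1+1=2, deg[2]=1+0=1, deg[3]=1+1=2, deg[4]=1+1=2, deg[5]=1+2=3, deg[6]=1+0=1, deg[7]=1+0=1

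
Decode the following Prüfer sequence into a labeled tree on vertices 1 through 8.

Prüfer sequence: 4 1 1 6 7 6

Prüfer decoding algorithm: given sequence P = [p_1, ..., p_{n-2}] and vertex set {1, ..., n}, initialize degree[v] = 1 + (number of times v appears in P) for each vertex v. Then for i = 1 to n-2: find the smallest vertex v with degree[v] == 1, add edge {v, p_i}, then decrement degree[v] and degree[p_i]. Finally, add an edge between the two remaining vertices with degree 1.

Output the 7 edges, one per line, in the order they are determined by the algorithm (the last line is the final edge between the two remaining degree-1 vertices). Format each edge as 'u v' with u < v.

Answer: 2 4
1 3
1 4
1 6
5 7
6 7
6 8

Derivation:
Initial degrees: {1:3, 2:1, 3:1, 4:2, 5:1, 6:3, 7:2, 8:1}
Step 1: smallest deg-1 vertex = 2, p_1 = 4. Add edge {2,4}. Now deg[2]=0, deg[4]=1.
Step 2: smallest deg-1 vertex = 3, p_2 = 1. Add edge {1,3}. Now deg[3]=0, deg[1]=2.
Step 3: smallest deg-1 vertex = 4, p_3 = 1. Add edge {1,4}. Now deg[4]=0, deg[1]=1.
Step 4: smallest deg-1 vertex = 1, p_4 = 6. Add edge {1,6}. Now deg[1]=0, deg[6]=2.
Step 5: smallest deg-1 vertex = 5, p_5 = 7. Add edge {5,7}. Now deg[5]=0, deg[7]=1.
Step 6: smallest deg-1 vertex = 7, p_6 = 6. Add edge {6,7}. Now deg[7]=0, deg[6]=1.
Final: two remaining deg-1 vertices are 6, 8. Add edge {6,8}.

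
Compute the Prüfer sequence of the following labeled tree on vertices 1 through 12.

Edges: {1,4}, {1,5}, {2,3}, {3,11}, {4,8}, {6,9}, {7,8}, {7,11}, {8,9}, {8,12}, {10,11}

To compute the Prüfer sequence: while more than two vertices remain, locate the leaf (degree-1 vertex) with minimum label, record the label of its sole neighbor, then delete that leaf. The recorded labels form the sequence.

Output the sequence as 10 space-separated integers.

Answer: 3 11 1 4 8 9 8 11 7 8

Derivation:
Step 1: leaves = {2,5,6,10,12}. Remove smallest leaf 2, emit neighbor 3.
Step 2: leaves = {3,5,6,10,12}. Remove smallest leaf 3, emit neighbor 11.
Step 3: leaves = {5,6,10,12}. Remove smallest leaf 5, emit neighbor 1.
Step 4: leaves = {1,6,10,12}. Remove smallest leaf 1, emit neighbor 4.
Step 5: leaves = {4,6,10,12}. Remove smallest leaf 4, emit neighbor 8.
Step 6: leaves = {6,10,12}. Remove smallest leaf 6, emit neighbor 9.
Step 7: leaves = {9,10,12}. Remove smallest leaf 9, emit neighbor 8.
Step 8: leaves = {10,12}. Remove smallest leaf 10, emit neighbor 11.
Step 9: leaves = {11,12}. Remove smallest leaf 11, emit neighbor 7.
Step 10: leaves = {7,12}. Remove smallest leaf 7, emit neighbor 8.
Done: 2 vertices remain (8, 12). Sequence = [3 11 1 4 8 9 8 11 7 8]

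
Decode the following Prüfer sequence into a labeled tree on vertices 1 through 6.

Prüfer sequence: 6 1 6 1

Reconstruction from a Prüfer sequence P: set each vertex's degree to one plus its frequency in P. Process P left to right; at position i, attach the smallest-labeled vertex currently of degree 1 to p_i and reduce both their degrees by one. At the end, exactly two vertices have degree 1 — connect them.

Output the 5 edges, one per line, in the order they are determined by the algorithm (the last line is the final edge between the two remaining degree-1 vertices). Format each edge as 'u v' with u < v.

Answer: 2 6
1 3
4 6
1 5
1 6

Derivation:
Initial degrees: {1:3, 2:1, 3:1, 4:1, 5:1, 6:3}
Step 1: smallest deg-1 vertex = 2, p_1 = 6. Add edge {2,6}. Now deg[2]=0, deg[6]=2.
Step 2: smallest deg-1 vertex = 3, p_2 = 1. Add edge {1,3}. Now deg[3]=0, deg[1]=2.
Step 3: smallest deg-1 vertex = 4, p_3 = 6. Add edge {4,6}. Now deg[4]=0, deg[6]=1.
Step 4: smallest deg-1 vertex = 5, p_4 = 1. Add edge {1,5}. Now deg[5]=0, deg[1]=1.
Final: two remaining deg-1 vertices are 1, 6. Add edge {1,6}.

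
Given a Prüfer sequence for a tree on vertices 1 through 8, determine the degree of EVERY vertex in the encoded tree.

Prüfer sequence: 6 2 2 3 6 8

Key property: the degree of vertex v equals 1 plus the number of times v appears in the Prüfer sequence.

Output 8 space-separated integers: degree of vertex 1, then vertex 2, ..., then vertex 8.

p_1 = 6: count[6] becomes 1
p_2 = 2: count[2] becomes 1
p_3 = 2: count[2] becomes 2
p_4 = 3: count[3] becomes 1
p_5 = 6: count[6] becomes 2
p_6 = 8: count[8] becomes 1
Degrees (1 + count): deg[1]=1+0=1, deg[2]=1+2=3, deg[3]=1+1=2, deg[4]=1+0=1, deg[5]=1+0=1, deg[6]=1+2=3, deg[7]=1+0=1, deg[8]=1+1=2

Answer: 1 3 2 1 1 3 1 2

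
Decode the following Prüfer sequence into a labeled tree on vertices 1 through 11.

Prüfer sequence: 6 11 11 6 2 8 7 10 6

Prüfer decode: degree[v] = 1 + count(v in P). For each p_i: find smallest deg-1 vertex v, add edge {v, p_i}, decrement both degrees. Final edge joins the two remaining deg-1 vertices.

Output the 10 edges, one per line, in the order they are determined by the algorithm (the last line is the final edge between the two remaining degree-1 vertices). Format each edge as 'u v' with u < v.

Initial degrees: {1:1, 2:2, 3:1, 4:1, 5:1, 6:4, 7:2, 8:2, 9:1, 10:2, 11:3}
Step 1: smallest deg-1 vertex = 1, p_1 = 6. Add edge {1,6}. Now deg[1]=0, deg[6]=3.
Step 2: smallest deg-1 vertex = 3, p_2 = 11. Add edge {3,11}. Now deg[3]=0, deg[11]=2.
Step 3: smallest deg-1 vertex = 4, p_3 = 11. Add edge {4,11}. Now deg[4]=0, deg[11]=1.
Step 4: smallest deg-1 vertex = 5, p_4 = 6. Add edge {5,6}. Now deg[5]=0, deg[6]=2.
Step 5: smallest deg-1 vertex = 9, p_5 = 2. Add edge {2,9}. Now deg[9]=0, deg[2]=1.
Step 6: smallest deg-1 vertex = 2, p_6 = 8. Add edge {2,8}. Now deg[2]=0, deg[8]=1.
Step 7: smallest deg-1 vertex = 8, p_7 = 7. Add edge {7,8}. Now deg[8]=0, deg[7]=1.
Step 8: smallest deg-1 vertex = 7, p_8 = 10. Add edge {7,10}. Now deg[7]=0, deg[10]=1.
Step 9: smallest deg-1 vertex = 10, p_9 = 6. Add edge {6,10}. Now deg[10]=0, deg[6]=1.
Final: two remaining deg-1 vertices are 6, 11. Add edge {6,11}.

Answer: 1 6
3 11
4 11
5 6
2 9
2 8
7 8
7 10
6 10
6 11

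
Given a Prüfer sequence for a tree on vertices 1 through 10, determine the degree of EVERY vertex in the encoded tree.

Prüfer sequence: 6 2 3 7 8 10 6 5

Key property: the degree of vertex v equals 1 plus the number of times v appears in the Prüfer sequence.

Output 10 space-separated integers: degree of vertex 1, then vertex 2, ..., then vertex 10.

Answer: 1 2 2 1 2 3 2 2 1 2

Derivation:
p_1 = 6: count[6] becomes 1
p_2 = 2: count[2] becomes 1
p_3 = 3: count[3] becomes 1
p_4 = 7: count[7] becomes 1
p_5 = 8: count[8] becomes 1
p_6 = 10: count[10] becomes 1
p_7 = 6: count[6] becomes 2
p_8 = 5: count[5] becomes 1
Degrees (1 + count): deg[1]=1+0=1, deg[2]=1+1=2, deg[3]=1+1=2, deg[4]=1+0=1, deg[5]=1+1=2, deg[6]=1+2=3, deg[7]=1+1=2, deg[8]=1+1=2, deg[9]=1+0=1, deg[10]=1+1=2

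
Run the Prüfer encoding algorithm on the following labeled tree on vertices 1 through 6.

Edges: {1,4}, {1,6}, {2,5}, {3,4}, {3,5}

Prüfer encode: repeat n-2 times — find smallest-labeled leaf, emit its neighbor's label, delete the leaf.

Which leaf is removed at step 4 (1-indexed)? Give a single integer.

Answer: 4

Derivation:
Step 1: current leaves = {2,6}. Remove leaf 2 (neighbor: 5).
Step 2: current leaves = {5,6}. Remove leaf 5 (neighbor: 3).
Step 3: current leaves = {3,6}. Remove leaf 3 (neighbor: 4).
Step 4: current leaves = {4,6}. Remove leaf 4 (neighbor: 1).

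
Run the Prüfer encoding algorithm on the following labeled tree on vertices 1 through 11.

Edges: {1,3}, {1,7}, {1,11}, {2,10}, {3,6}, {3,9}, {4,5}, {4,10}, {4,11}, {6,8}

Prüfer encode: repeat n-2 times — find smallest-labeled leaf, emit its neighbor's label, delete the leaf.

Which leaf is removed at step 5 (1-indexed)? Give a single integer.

Answer: 6

Derivation:
Step 1: current leaves = {2,5,7,8,9}. Remove leaf 2 (neighbor: 10).
Step 2: current leaves = {5,7,8,9,10}. Remove leaf 5 (neighbor: 4).
Step 3: current leaves = {7,8,9,10}. Remove leaf 7 (neighbor: 1).
Step 4: current leaves = {8,9,10}. Remove leaf 8 (neighbor: 6).
Step 5: current leaves = {6,9,10}. Remove leaf 6 (neighbor: 3).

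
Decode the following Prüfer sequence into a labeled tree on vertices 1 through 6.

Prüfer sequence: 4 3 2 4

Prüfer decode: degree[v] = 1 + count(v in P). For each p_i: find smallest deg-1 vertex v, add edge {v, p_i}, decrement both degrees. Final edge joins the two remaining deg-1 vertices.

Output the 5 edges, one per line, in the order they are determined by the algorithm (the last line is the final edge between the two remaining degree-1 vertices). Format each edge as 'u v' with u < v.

Initial degrees: {1:1, 2:2, 3:2, 4:3, 5:1, 6:1}
Step 1: smallest deg-1 vertex = 1, p_1 = 4. Add edge {1,4}. Now deg[1]=0, deg[4]=2.
Step 2: smallest deg-1 vertex = 5, p_2 = 3. Add edge {3,5}. Now deg[5]=0, deg[3]=1.
Step 3: smallest deg-1 vertex = 3, p_3 = 2. Add edge {2,3}. Now deg[3]=0, deg[2]=1.
Step 4: smallest deg-1 vertex = 2, p_4 = 4. Add edge {2,4}. Now deg[2]=0, deg[4]=1.
Final: two remaining deg-1 vertices are 4, 6. Add edge {4,6}.

Answer: 1 4
3 5
2 3
2 4
4 6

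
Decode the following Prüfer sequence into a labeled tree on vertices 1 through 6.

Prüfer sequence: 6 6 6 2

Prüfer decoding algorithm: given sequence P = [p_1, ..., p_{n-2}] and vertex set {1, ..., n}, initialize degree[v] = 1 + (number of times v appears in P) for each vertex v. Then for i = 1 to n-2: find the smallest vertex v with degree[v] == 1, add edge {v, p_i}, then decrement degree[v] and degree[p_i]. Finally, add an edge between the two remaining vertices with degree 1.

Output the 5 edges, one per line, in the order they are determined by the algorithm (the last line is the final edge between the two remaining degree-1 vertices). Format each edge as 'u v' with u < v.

Initial degrees: {1:1, 2:2, 3:1, 4:1, 5:1, 6:4}
Step 1: smallest deg-1 vertex = 1, p_1 = 6. Add edge {1,6}. Now deg[1]=0, deg[6]=3.
Step 2: smallest deg-1 vertex = 3, p_2 = 6. Add edge {3,6}. Now deg[3]=0, deg[6]=2.
Step 3: smallest deg-1 vertex = 4, p_3 = 6. Add edge {4,6}. Now deg[4]=0, deg[6]=1.
Step 4: smallest deg-1 vertex = 5, p_4 = 2. Add edge {2,5}. Now deg[5]=0, deg[2]=1.
Final: two remaining deg-1 vertices are 2, 6. Add edge {2,6}.

Answer: 1 6
3 6
4 6
2 5
2 6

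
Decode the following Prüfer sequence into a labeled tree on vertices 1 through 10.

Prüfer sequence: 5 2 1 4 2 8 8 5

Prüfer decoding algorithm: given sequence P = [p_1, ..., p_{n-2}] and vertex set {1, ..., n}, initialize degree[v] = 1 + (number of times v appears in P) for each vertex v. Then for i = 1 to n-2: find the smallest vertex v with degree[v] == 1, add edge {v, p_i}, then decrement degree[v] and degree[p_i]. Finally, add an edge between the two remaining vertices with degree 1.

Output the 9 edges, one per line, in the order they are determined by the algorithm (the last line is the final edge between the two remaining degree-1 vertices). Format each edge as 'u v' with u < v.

Answer: 3 5
2 6
1 7
1 4
2 4
2 8
8 9
5 8
5 10

Derivation:
Initial degrees: {1:2, 2:3, 3:1, 4:2, 5:3, 6:1, 7:1, 8:3, 9:1, 10:1}
Step 1: smallest deg-1 vertex = 3, p_1 = 5. Add edge {3,5}. Now deg[3]=0, deg[5]=2.
Step 2: smallest deg-1 vertex = 6, p_2 = 2. Add edge {2,6}. Now deg[6]=0, deg[2]=2.
Step 3: smallest deg-1 vertex = 7, p_3 = 1. Add edge {1,7}. Now deg[7]=0, deg[1]=1.
Step 4: smallest deg-1 vertex = 1, p_4 = 4. Add edge {1,4}. Now deg[1]=0, deg[4]=1.
Step 5: smallest deg-1 vertex = 4, p_5 = 2. Add edge {2,4}. Now deg[4]=0, deg[2]=1.
Step 6: smallest deg-1 vertex = 2, p_6 = 8. Add edge {2,8}. Now deg[2]=0, deg[8]=2.
Step 7: smallest deg-1 vertex = 9, p_7 = 8. Add edge {8,9}. Now deg[9]=0, deg[8]=1.
Step 8: smallest deg-1 vertex = 8, p_8 = 5. Add edge {5,8}. Now deg[8]=0, deg[5]=1.
Final: two remaining deg-1 vertices are 5, 10. Add edge {5,10}.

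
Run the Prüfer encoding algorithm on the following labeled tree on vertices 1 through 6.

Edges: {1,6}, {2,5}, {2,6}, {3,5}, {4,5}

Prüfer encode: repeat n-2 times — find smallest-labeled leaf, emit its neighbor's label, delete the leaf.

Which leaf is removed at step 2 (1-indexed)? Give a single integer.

Step 1: current leaves = {1,3,4}. Remove leaf 1 (neighbor: 6).
Step 2: current leaves = {3,4,6}. Remove leaf 3 (neighbor: 5).

Answer: 3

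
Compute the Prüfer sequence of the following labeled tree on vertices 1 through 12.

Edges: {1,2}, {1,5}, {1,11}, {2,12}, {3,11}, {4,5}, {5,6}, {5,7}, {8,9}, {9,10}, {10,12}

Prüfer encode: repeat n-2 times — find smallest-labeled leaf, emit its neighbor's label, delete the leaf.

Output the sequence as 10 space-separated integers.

Answer: 11 5 5 5 1 9 10 12 1 2

Derivation:
Step 1: leaves = {3,4,6,7,8}. Remove smallest leaf 3, emit neighbor 11.
Step 2: leaves = {4,6,7,8,11}. Remove smallest leaf 4, emit neighbor 5.
Step 3: leaves = {6,7,8,11}. Remove smallest leaf 6, emit neighbor 5.
Step 4: leaves = {7,8,11}. Remove smallest leaf 7, emit neighbor 5.
Step 5: leaves = {5,8,11}. Remove smallest leaf 5, emit neighbor 1.
Step 6: leaves = {8,11}. Remove smallest leaf 8, emit neighbor 9.
Step 7: leaves = {9,11}. Remove smallest leaf 9, emit neighbor 10.
Step 8: leaves = {10,11}. Remove smallest leaf 10, emit neighbor 12.
Step 9: leaves = {11,12}. Remove smallest leaf 11, emit neighbor 1.
Step 10: leaves = {1,12}. Remove smallest leaf 1, emit neighbor 2.
Done: 2 vertices remain (2, 12). Sequence = [11 5 5 5 1 9 10 12 1 2]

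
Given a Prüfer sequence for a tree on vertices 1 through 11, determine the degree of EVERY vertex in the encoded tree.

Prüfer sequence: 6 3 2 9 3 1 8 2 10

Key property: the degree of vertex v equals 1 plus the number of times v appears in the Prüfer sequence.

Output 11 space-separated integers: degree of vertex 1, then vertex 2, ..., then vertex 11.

p_1 = 6: count[6] becomes 1
p_2 = 3: count[3] becomes 1
p_3 = 2: count[2] becomes 1
p_4 = 9: count[9] becomes 1
p_5 = 3: count[3] becomes 2
p_6 = 1: count[1] becomes 1
p_7 = 8: count[8] becomes 1
p_8 = 2: count[2] becomes 2
p_9 = 10: count[10] becomes 1
Degrees (1 + count): deg[1]=1+1=2, deg[2]=1+2=3, deg[3]=1+2=3, deg[4]=1+0=1, deg[5]=1+0=1, deg[6]=1+1=2, deg[7]=1+0=1, deg[8]=1+1=2, deg[9]=1+1=2, deg[10]=1+1=2, deg[11]=1+0=1

Answer: 2 3 3 1 1 2 1 2 2 2 1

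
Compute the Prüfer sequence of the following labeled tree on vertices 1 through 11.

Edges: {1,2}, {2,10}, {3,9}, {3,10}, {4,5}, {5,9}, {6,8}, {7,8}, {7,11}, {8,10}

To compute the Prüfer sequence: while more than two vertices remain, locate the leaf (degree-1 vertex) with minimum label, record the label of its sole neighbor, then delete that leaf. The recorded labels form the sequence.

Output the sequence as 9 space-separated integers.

Answer: 2 10 5 9 8 3 10 8 7

Derivation:
Step 1: leaves = {1,4,6,11}. Remove smallest leaf 1, emit neighbor 2.
Step 2: leaves = {2,4,6,11}. Remove smallest leaf 2, emit neighbor 10.
Step 3: leaves = {4,6,11}. Remove smallest leaf 4, emit neighbor 5.
Step 4: leaves = {5,6,11}. Remove smallest leaf 5, emit neighbor 9.
Step 5: leaves = {6,9,11}. Remove smallest leaf 6, emit neighbor 8.
Step 6: leaves = {9,11}. Remove smallest leaf 9, emit neighbor 3.
Step 7: leaves = {3,11}. Remove smallest leaf 3, emit neighbor 10.
Step 8: leaves = {10,11}. Remove smallest leaf 10, emit neighbor 8.
Step 9: leaves = {8,11}. Remove smallest leaf 8, emit neighbor 7.
Done: 2 vertices remain (7, 11). Sequence = [2 10 5 9 8 3 10 8 7]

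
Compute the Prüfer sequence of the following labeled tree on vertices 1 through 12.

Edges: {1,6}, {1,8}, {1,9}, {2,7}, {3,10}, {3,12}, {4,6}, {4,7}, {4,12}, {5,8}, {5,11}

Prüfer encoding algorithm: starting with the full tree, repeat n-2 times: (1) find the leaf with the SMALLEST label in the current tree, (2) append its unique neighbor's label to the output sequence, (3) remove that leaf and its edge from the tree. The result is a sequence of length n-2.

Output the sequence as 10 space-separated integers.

Step 1: leaves = {2,9,10,11}. Remove smallest leaf 2, emit neighbor 7.
Step 2: leaves = {7,9,10,11}. Remove smallest leaf 7, emit neighbor 4.
Step 3: leaves = {9,10,11}. Remove smallest leaf 9, emit neighbor 1.
Step 4: leaves = {10,11}. Remove smallest leaf 10, emit neighbor 3.
Step 5: leaves = {3,11}. Remove smallest leaf 3, emit neighbor 12.
Step 6: leaves = {11,12}. Remove smallest leaf 11, emit neighbor 5.
Step 7: leaves = {5,12}. Remove smallest leaf 5, emit neighbor 8.
Step 8: leaves = {8,12}. Remove smallest leaf 8, emit neighbor 1.
Step 9: leaves = {1,12}. Remove smallest leaf 1, emit neighbor 6.
Step 10: leaves = {6,12}. Remove smallest leaf 6, emit neighbor 4.
Done: 2 vertices remain (4, 12). Sequence = [7 4 1 3 12 5 8 1 6 4]

Answer: 7 4 1 3 12 5 8 1 6 4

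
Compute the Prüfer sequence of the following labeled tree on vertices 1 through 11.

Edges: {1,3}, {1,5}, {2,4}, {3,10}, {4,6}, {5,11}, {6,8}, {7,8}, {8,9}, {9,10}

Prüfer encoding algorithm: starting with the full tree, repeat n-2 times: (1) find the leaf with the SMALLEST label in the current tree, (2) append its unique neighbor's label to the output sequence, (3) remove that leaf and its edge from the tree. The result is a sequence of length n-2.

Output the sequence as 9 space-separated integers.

Step 1: leaves = {2,7,11}. Remove smallest leaf 2, emit neighbor 4.
Step 2: leaves = {4,7,11}. Remove smallest leaf 4, emit neighbor 6.
Step 3: leaves = {6,7,11}. Remove smallest leaf 6, emit neighbor 8.
Step 4: leaves = {7,11}. Remove smallest leaf 7, emit neighbor 8.
Step 5: leaves = {8,11}. Remove smallest leaf 8, emit neighbor 9.
Step 6: leaves = {9,11}. Remove smallest leaf 9, emit neighbor 10.
Step 7: leaves = {10,11}. Remove smallest leaf 10, emit neighbor 3.
Step 8: leaves = {3,11}. Remove smallest leaf 3, emit neighbor 1.
Step 9: leaves = {1,11}. Remove smallest leaf 1, emit neighbor 5.
Done: 2 vertices remain (5, 11). Sequence = [4 6 8 8 9 10 3 1 5]

Answer: 4 6 8 8 9 10 3 1 5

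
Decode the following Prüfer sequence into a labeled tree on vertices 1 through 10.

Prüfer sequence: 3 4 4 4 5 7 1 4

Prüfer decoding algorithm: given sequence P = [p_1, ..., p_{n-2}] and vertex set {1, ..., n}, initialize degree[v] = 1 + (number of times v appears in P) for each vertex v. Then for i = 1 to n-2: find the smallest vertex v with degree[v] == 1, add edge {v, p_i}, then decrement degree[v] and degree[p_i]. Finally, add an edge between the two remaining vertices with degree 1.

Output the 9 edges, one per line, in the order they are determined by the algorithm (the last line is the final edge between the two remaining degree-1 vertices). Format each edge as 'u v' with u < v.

Initial degrees: {1:2, 2:1, 3:2, 4:5, 5:2, 6:1, 7:2, 8:1, 9:1, 10:1}
Step 1: smallest deg-1 vertex = 2, p_1 = 3. Add edge {2,3}. Now deg[2]=0, deg[3]=1.
Step 2: smallest deg-1 vertex = 3, p_2 = 4. Add edge {3,4}. Now deg[3]=0, deg[4]=4.
Step 3: smallest deg-1 vertex = 6, p_3 = 4. Add edge {4,6}. Now deg[6]=0, deg[4]=3.
Step 4: smallest deg-1 vertex = 8, p_4 = 4. Add edge {4,8}. Now deg[8]=0, deg[4]=2.
Step 5: smallest deg-1 vertex = 9, p_5 = 5. Add edge {5,9}. Now deg[9]=0, deg[5]=1.
Step 6: smallest deg-1 vertex = 5, p_6 = 7. Add edge {5,7}. Now deg[5]=0, deg[7]=1.
Step 7: smallest deg-1 vertex = 7, p_7 = 1. Add edge {1,7}. Now deg[7]=0, deg[1]=1.
Step 8: smallest deg-1 vertex = 1, p_8 = 4. Add edge {1,4}. Now deg[1]=0, deg[4]=1.
Final: two remaining deg-1 vertices are 4, 10. Add edge {4,10}.

Answer: 2 3
3 4
4 6
4 8
5 9
5 7
1 7
1 4
4 10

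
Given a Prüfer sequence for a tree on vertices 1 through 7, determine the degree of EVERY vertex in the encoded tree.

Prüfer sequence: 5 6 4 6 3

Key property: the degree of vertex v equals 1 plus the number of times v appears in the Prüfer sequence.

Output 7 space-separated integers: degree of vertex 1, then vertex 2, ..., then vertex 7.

Answer: 1 1 2 2 2 3 1

Derivation:
p_1 = 5: count[5] becomes 1
p_2 = 6: count[6] becomes 1
p_3 = 4: count[4] becomes 1
p_4 = 6: count[6] becomes 2
p_5 = 3: count[3] becomes 1
Degrees (1 + count): deg[1]=1+0=1, deg[2]=1+0=1, deg[3]=1+1=2, deg[4]=1+1=2, deg[5]=1+1=2, deg[6]=1+2=3, deg[7]=1+0=1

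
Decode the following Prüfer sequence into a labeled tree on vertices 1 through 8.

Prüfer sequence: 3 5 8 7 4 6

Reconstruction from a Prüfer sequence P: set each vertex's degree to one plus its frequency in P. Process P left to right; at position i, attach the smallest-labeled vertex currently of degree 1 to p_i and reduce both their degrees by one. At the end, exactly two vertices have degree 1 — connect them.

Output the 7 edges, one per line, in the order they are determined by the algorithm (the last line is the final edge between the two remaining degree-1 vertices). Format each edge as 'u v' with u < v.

Answer: 1 3
2 5
3 8
5 7
4 7
4 6
6 8

Derivation:
Initial degrees: {1:1, 2:1, 3:2, 4:2, 5:2, 6:2, 7:2, 8:2}
Step 1: smallest deg-1 vertex = 1, p_1 = 3. Add edge {1,3}. Now deg[1]=0, deg[3]=1.
Step 2: smallest deg-1 vertex = 2, p_2 = 5. Add edge {2,5}. Now deg[2]=0, deg[5]=1.
Step 3: smallest deg-1 vertex = 3, p_3 = 8. Add edge {3,8}. Now deg[3]=0, deg[8]=1.
Step 4: smallest deg-1 vertex = 5, p_4 = 7. Add edge {5,7}. Now deg[5]=0, deg[7]=1.
Step 5: smallest deg-1 vertex = 7, p_5 = 4. Add edge {4,7}. Now deg[7]=0, deg[4]=1.
Step 6: smallest deg-1 vertex = 4, p_6 = 6. Add edge {4,6}. Now deg[4]=0, deg[6]=1.
Final: two remaining deg-1 vertices are 6, 8. Add edge {6,8}.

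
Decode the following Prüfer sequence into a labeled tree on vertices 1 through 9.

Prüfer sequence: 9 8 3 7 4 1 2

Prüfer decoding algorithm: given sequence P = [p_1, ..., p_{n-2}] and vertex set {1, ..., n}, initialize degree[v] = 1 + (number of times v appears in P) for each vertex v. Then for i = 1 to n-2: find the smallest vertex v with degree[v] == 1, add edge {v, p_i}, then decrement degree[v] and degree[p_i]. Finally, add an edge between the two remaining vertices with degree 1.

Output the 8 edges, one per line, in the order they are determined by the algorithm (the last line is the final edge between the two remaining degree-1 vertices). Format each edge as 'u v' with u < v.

Answer: 5 9
6 8
3 8
3 7
4 7
1 4
1 2
2 9

Derivation:
Initial degrees: {1:2, 2:2, 3:2, 4:2, 5:1, 6:1, 7:2, 8:2, 9:2}
Step 1: smallest deg-1 vertex = 5, p_1 = 9. Add edge {5,9}. Now deg[5]=0, deg[9]=1.
Step 2: smallest deg-1 vertex = 6, p_2 = 8. Add edge {6,8}. Now deg[6]=0, deg[8]=1.
Step 3: smallest deg-1 vertex = 8, p_3 = 3. Add edge {3,8}. Now deg[8]=0, deg[3]=1.
Step 4: smallest deg-1 vertex = 3, p_4 = 7. Add edge {3,7}. Now deg[3]=0, deg[7]=1.
Step 5: smallest deg-1 vertex = 7, p_5 = 4. Add edge {4,7}. Now deg[7]=0, deg[4]=1.
Step 6: smallest deg-1 vertex = 4, p_6 = 1. Add edge {1,4}. Now deg[4]=0, deg[1]=1.
Step 7: smallest deg-1 vertex = 1, p_7 = 2. Add edge {1,2}. Now deg[1]=0, deg[2]=1.
Final: two remaining deg-1 vertices are 2, 9. Add edge {2,9}.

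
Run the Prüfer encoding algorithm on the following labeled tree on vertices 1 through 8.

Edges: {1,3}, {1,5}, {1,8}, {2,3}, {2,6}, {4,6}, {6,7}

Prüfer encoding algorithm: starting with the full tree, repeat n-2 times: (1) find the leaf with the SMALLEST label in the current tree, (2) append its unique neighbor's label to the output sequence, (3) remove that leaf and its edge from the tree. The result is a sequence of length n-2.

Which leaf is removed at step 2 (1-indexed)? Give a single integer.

Step 1: current leaves = {4,5,7,8}. Remove leaf 4 (neighbor: 6).
Step 2: current leaves = {5,7,8}. Remove leaf 5 (neighbor: 1).

Answer: 5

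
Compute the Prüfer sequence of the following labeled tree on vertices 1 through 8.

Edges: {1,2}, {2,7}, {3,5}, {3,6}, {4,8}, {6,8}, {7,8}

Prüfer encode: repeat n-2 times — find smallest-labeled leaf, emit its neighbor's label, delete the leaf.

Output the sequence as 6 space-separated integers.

Answer: 2 7 8 3 6 8

Derivation:
Step 1: leaves = {1,4,5}. Remove smallest leaf 1, emit neighbor 2.
Step 2: leaves = {2,4,5}. Remove smallest leaf 2, emit neighbor 7.
Step 3: leaves = {4,5,7}. Remove smallest leaf 4, emit neighbor 8.
Step 4: leaves = {5,7}. Remove smallest leaf 5, emit neighbor 3.
Step 5: leaves = {3,7}. Remove smallest leaf 3, emit neighbor 6.
Step 6: leaves = {6,7}. Remove smallest leaf 6, emit neighbor 8.
Done: 2 vertices remain (7, 8). Sequence = [2 7 8 3 6 8]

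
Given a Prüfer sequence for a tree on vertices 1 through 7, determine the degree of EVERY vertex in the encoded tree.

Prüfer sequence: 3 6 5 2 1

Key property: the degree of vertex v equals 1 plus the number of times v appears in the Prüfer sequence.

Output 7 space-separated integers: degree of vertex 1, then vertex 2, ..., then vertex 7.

Answer: 2 2 2 1 2 2 1

Derivation:
p_1 = 3: count[3] becomes 1
p_2 = 6: count[6] becomes 1
p_3 = 5: count[5] becomes 1
p_4 = 2: count[2] becomes 1
p_5 = 1: count[1] becomes 1
Degrees (1 + count): deg[1]=1+1=2, deg[2]=1+1=2, deg[3]=1+1=2, deg[4]=1+0=1, deg[5]=1+1=2, deg[6]=1+1=2, deg[7]=1+0=1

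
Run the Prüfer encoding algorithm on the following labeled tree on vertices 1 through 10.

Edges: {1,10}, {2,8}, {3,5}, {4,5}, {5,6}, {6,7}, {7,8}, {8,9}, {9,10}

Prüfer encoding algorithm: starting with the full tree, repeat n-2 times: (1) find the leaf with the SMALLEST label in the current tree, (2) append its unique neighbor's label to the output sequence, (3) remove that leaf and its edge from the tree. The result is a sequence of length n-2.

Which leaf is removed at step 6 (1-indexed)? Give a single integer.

Step 1: current leaves = {1,2,3,4}. Remove leaf 1 (neighbor: 10).
Step 2: current leaves = {2,3,4,10}. Remove leaf 2 (neighbor: 8).
Step 3: current leaves = {3,4,10}. Remove leaf 3 (neighbor: 5).
Step 4: current leaves = {4,10}. Remove leaf 4 (neighbor: 5).
Step 5: current leaves = {5,10}. Remove leaf 5 (neighbor: 6).
Step 6: current leaves = {6,10}. Remove leaf 6 (neighbor: 7).

Answer: 6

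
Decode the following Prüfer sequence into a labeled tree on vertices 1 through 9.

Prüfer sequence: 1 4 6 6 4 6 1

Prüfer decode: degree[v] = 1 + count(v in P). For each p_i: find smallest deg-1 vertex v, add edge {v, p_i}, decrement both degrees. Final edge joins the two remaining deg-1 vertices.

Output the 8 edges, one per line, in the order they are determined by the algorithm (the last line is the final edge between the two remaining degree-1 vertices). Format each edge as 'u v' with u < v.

Answer: 1 2
3 4
5 6
6 7
4 8
4 6
1 6
1 9

Derivation:
Initial degrees: {1:3, 2:1, 3:1, 4:3, 5:1, 6:4, 7:1, 8:1, 9:1}
Step 1: smallest deg-1 vertex = 2, p_1 = 1. Add edge {1,2}. Now deg[2]=0, deg[1]=2.
Step 2: smallest deg-1 vertex = 3, p_2 = 4. Add edge {3,4}. Now deg[3]=0, deg[4]=2.
Step 3: smallest deg-1 vertex = 5, p_3 = 6. Add edge {5,6}. Now deg[5]=0, deg[6]=3.
Step 4: smallest deg-1 vertex = 7, p_4 = 6. Add edge {6,7}. Now deg[7]=0, deg[6]=2.
Step 5: smallest deg-1 vertex = 8, p_5 = 4. Add edge {4,8}. Now deg[8]=0, deg[4]=1.
Step 6: smallest deg-1 vertex = 4, p_6 = 6. Add edge {4,6}. Now deg[4]=0, deg[6]=1.
Step 7: smallest deg-1 vertex = 6, p_7 = 1. Add edge {1,6}. Now deg[6]=0, deg[1]=1.
Final: two remaining deg-1 vertices are 1, 9. Add edge {1,9}.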